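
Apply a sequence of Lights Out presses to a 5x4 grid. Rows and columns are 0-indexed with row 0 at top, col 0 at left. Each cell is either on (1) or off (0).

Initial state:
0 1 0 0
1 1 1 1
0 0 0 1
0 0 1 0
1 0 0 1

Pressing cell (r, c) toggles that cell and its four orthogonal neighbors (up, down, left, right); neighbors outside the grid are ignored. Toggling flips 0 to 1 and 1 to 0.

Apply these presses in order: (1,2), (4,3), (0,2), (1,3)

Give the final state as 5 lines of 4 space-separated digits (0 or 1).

After press 1 at (1,2):
0 1 1 0
1 0 0 0
0 0 1 1
0 0 1 0
1 0 0 1

After press 2 at (4,3):
0 1 1 0
1 0 0 0
0 0 1 1
0 0 1 1
1 0 1 0

After press 3 at (0,2):
0 0 0 1
1 0 1 0
0 0 1 1
0 0 1 1
1 0 1 0

After press 4 at (1,3):
0 0 0 0
1 0 0 1
0 0 1 0
0 0 1 1
1 0 1 0

Answer: 0 0 0 0
1 0 0 1
0 0 1 0
0 0 1 1
1 0 1 0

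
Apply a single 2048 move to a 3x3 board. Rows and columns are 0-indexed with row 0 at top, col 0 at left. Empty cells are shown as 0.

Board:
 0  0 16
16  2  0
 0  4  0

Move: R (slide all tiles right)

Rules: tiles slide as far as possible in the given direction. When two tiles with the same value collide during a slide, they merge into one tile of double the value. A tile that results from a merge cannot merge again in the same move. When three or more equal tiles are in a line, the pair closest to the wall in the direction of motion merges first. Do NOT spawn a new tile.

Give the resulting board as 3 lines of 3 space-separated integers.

Slide right:
row 0: [0, 0, 16] -> [0, 0, 16]
row 1: [16, 2, 0] -> [0, 16, 2]
row 2: [0, 4, 0] -> [0, 0, 4]

Answer:  0  0 16
 0 16  2
 0  0  4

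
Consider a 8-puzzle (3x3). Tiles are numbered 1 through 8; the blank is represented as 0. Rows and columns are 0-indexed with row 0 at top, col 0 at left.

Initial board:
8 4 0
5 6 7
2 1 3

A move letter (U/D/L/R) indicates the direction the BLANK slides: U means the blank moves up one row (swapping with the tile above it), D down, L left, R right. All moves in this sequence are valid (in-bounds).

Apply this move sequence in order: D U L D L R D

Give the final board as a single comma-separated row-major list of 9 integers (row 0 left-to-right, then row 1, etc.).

After move 1 (D):
8 4 7
5 6 0
2 1 3

After move 2 (U):
8 4 0
5 6 7
2 1 3

After move 3 (L):
8 0 4
5 6 7
2 1 3

After move 4 (D):
8 6 4
5 0 7
2 1 3

After move 5 (L):
8 6 4
0 5 7
2 1 3

After move 6 (R):
8 6 4
5 0 7
2 1 3

After move 7 (D):
8 6 4
5 1 7
2 0 3

Answer: 8, 6, 4, 5, 1, 7, 2, 0, 3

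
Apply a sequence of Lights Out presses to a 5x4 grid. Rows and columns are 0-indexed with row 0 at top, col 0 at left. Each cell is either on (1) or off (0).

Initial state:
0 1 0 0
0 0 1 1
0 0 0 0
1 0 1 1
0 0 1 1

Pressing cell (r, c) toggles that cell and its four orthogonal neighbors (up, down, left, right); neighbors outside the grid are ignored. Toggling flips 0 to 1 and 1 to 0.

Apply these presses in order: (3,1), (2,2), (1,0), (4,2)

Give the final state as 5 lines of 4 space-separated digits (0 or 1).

Answer: 1 1 0 0
1 1 0 1
1 0 1 1
0 1 0 1
0 0 0 0

Derivation:
After press 1 at (3,1):
0 1 0 0
0 0 1 1
0 1 0 0
0 1 0 1
0 1 1 1

After press 2 at (2,2):
0 1 0 0
0 0 0 1
0 0 1 1
0 1 1 1
0 1 1 1

After press 3 at (1,0):
1 1 0 0
1 1 0 1
1 0 1 1
0 1 1 1
0 1 1 1

After press 4 at (4,2):
1 1 0 0
1 1 0 1
1 0 1 1
0 1 0 1
0 0 0 0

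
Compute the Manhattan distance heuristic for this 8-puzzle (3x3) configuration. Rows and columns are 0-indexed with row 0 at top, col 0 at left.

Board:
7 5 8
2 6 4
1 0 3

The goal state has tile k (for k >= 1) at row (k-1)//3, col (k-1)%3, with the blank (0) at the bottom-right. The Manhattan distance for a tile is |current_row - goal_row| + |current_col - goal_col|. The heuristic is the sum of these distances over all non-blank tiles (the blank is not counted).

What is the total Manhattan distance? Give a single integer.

Tile 7: at (0,0), goal (2,0), distance |0-2|+|0-0| = 2
Tile 5: at (0,1), goal (1,1), distance |0-1|+|1-1| = 1
Tile 8: at (0,2), goal (2,1), distance |0-2|+|2-1| = 3
Tile 2: at (1,0), goal (0,1), distance |1-0|+|0-1| = 2
Tile 6: at (1,1), goal (1,2), distance |1-1|+|1-2| = 1
Tile 4: at (1,2), goal (1,0), distance |1-1|+|2-0| = 2
Tile 1: at (2,0), goal (0,0), distance |2-0|+|0-0| = 2
Tile 3: at (2,2), goal (0,2), distance |2-0|+|2-2| = 2
Sum: 2 + 1 + 3 + 2 + 1 + 2 + 2 + 2 = 15

Answer: 15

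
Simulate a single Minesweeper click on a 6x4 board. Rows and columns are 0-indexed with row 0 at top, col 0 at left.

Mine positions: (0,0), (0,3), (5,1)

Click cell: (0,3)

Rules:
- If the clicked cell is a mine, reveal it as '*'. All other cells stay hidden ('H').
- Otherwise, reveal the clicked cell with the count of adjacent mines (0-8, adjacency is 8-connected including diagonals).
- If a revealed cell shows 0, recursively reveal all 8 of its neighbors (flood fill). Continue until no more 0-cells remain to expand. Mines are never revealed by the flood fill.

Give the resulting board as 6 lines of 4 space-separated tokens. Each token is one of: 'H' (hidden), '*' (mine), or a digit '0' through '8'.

H H H *
H H H H
H H H H
H H H H
H H H H
H H H H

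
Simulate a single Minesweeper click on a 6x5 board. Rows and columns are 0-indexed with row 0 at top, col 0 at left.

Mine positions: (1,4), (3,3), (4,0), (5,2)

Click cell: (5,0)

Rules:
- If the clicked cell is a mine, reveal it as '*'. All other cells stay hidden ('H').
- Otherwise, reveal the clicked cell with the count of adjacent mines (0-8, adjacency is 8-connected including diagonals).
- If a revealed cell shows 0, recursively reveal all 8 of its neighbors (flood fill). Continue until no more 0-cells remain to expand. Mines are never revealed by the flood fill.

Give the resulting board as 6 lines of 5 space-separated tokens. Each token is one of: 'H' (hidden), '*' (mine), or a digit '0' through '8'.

H H H H H
H H H H H
H H H H H
H H H H H
H H H H H
1 H H H H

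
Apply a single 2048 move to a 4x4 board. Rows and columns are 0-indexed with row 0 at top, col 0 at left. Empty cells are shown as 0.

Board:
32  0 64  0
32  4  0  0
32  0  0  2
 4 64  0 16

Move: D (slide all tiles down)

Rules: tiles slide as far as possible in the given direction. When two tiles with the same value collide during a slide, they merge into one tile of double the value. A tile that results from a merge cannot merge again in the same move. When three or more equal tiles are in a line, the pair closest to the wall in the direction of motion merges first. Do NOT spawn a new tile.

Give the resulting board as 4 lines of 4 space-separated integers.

Answer:  0  0  0  0
32  0  0  0
64  4  0  2
 4 64 64 16

Derivation:
Slide down:
col 0: [32, 32, 32, 4] -> [0, 32, 64, 4]
col 1: [0, 4, 0, 64] -> [0, 0, 4, 64]
col 2: [64, 0, 0, 0] -> [0, 0, 0, 64]
col 3: [0, 0, 2, 16] -> [0, 0, 2, 16]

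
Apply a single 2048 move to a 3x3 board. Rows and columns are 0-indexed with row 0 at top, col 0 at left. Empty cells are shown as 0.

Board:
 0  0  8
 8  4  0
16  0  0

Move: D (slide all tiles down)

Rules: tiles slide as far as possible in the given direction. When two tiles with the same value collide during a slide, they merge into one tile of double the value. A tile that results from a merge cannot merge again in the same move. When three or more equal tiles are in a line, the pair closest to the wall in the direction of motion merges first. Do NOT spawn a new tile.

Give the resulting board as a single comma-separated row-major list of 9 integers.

Answer: 0, 0, 0, 8, 0, 0, 16, 4, 8

Derivation:
Slide down:
col 0: [0, 8, 16] -> [0, 8, 16]
col 1: [0, 4, 0] -> [0, 0, 4]
col 2: [8, 0, 0] -> [0, 0, 8]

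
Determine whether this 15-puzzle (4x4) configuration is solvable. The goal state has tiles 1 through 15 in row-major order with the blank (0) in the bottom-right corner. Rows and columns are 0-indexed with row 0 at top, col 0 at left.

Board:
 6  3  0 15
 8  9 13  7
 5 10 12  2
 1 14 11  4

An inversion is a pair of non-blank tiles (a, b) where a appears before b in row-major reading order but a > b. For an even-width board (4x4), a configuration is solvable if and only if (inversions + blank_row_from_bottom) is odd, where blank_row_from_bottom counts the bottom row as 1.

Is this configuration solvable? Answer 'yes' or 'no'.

Inversions: 55
Blank is in row 0 (0-indexed from top), which is row 4 counting from the bottom (bottom = 1).
55 + 4 = 59, which is odd, so the puzzle is solvable.

Answer: yes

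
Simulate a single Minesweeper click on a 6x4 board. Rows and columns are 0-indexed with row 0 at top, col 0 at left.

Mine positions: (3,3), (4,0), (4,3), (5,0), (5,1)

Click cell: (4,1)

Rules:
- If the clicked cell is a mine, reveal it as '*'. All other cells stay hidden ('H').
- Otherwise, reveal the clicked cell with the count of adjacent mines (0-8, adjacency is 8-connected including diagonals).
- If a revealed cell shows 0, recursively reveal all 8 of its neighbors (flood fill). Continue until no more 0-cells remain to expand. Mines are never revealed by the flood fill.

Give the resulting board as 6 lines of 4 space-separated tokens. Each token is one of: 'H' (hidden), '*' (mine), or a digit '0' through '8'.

H H H H
H H H H
H H H H
H H H H
H 3 H H
H H H H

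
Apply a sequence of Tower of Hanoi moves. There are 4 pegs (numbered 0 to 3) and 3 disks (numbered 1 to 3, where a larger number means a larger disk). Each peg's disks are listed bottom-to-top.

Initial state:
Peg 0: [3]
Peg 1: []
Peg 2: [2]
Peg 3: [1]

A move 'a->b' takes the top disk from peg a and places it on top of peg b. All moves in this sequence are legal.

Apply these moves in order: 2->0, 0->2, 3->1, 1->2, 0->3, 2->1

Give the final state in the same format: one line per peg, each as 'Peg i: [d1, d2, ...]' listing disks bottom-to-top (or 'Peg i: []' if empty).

After move 1 (2->0):
Peg 0: [3, 2]
Peg 1: []
Peg 2: []
Peg 3: [1]

After move 2 (0->2):
Peg 0: [3]
Peg 1: []
Peg 2: [2]
Peg 3: [1]

After move 3 (3->1):
Peg 0: [3]
Peg 1: [1]
Peg 2: [2]
Peg 3: []

After move 4 (1->2):
Peg 0: [3]
Peg 1: []
Peg 2: [2, 1]
Peg 3: []

After move 5 (0->3):
Peg 0: []
Peg 1: []
Peg 2: [2, 1]
Peg 3: [3]

After move 6 (2->1):
Peg 0: []
Peg 1: [1]
Peg 2: [2]
Peg 3: [3]

Answer: Peg 0: []
Peg 1: [1]
Peg 2: [2]
Peg 3: [3]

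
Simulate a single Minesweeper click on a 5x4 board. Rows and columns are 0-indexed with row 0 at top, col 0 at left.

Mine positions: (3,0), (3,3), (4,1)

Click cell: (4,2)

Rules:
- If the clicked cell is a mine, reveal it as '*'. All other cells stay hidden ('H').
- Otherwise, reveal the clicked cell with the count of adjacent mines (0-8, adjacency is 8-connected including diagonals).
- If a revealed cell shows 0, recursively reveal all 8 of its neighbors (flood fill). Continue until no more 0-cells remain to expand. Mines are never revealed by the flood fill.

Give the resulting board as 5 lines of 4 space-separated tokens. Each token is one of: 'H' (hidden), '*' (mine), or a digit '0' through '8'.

H H H H
H H H H
H H H H
H H H H
H H 2 H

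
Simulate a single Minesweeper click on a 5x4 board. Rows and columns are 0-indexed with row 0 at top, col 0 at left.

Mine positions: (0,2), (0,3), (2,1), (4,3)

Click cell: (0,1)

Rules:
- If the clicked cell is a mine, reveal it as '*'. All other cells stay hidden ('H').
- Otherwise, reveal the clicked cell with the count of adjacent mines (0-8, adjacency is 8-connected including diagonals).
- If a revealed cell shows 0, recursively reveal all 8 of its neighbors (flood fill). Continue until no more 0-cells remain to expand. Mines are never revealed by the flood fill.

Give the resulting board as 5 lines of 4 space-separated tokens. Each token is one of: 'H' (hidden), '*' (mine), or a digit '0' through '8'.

H 1 H H
H H H H
H H H H
H H H H
H H H H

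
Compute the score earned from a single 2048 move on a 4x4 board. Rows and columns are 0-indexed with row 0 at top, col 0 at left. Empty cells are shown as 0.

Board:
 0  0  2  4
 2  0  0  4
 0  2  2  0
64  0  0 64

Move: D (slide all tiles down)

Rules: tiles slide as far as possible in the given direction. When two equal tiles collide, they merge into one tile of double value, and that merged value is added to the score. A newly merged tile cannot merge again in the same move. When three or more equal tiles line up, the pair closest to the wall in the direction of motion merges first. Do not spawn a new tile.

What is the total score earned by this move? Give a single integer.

Slide down:
col 0: [0, 2, 0, 64] -> [0, 0, 2, 64]  score +0 (running 0)
col 1: [0, 0, 2, 0] -> [0, 0, 0, 2]  score +0 (running 0)
col 2: [2, 0, 2, 0] -> [0, 0, 0, 4]  score +4 (running 4)
col 3: [4, 4, 0, 64] -> [0, 0, 8, 64]  score +8 (running 12)
Board after move:
 0  0  0  0
 0  0  0  0
 2  0  0  8
64  2  4 64

Answer: 12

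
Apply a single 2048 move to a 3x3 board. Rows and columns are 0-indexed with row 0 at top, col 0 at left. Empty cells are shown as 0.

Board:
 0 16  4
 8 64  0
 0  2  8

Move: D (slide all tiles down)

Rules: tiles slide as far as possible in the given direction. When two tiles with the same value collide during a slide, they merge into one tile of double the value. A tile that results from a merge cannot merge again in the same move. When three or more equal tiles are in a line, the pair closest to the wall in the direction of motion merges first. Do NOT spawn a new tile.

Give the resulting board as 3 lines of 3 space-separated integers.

Answer:  0 16  0
 0 64  4
 8  2  8

Derivation:
Slide down:
col 0: [0, 8, 0] -> [0, 0, 8]
col 1: [16, 64, 2] -> [16, 64, 2]
col 2: [4, 0, 8] -> [0, 4, 8]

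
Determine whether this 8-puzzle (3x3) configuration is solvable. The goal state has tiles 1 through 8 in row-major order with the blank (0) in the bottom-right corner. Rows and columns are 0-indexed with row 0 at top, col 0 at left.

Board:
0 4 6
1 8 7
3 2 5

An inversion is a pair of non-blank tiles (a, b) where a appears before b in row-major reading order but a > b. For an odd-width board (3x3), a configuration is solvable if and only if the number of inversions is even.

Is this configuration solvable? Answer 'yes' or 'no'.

Answer: no

Derivation:
Inversions (pairs i<j in row-major order where tile[i] > tile[j] > 0): 15
15 is odd, so the puzzle is not solvable.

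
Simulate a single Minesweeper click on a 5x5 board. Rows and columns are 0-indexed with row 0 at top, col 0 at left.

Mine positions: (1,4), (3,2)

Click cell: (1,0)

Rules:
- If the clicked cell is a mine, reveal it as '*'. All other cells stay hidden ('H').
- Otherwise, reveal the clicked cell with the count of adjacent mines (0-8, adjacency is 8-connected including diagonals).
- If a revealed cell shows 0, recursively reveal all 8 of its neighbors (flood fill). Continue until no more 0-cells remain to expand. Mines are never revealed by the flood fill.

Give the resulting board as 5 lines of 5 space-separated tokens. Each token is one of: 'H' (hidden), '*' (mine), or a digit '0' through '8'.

0 0 0 1 H
0 0 0 1 H
0 1 1 2 H
0 1 H H H
0 1 H H H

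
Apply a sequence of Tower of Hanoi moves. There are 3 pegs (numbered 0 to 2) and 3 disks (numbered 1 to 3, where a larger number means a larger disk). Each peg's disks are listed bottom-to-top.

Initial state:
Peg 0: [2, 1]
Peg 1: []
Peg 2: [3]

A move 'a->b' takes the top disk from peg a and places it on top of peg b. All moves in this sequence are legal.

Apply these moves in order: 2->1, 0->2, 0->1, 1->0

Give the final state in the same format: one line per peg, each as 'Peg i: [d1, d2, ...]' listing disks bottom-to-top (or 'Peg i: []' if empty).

After move 1 (2->1):
Peg 0: [2, 1]
Peg 1: [3]
Peg 2: []

After move 2 (0->2):
Peg 0: [2]
Peg 1: [3]
Peg 2: [1]

After move 3 (0->1):
Peg 0: []
Peg 1: [3, 2]
Peg 2: [1]

After move 4 (1->0):
Peg 0: [2]
Peg 1: [3]
Peg 2: [1]

Answer: Peg 0: [2]
Peg 1: [3]
Peg 2: [1]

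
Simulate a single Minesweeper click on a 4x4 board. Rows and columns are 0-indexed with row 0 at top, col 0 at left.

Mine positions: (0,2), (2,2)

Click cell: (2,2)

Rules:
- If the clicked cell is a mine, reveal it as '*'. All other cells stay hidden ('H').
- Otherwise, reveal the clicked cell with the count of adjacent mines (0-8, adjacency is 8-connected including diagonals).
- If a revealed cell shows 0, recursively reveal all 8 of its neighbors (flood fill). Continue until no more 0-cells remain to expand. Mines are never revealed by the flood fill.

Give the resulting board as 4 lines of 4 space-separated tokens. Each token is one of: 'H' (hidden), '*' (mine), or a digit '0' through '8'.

H H H H
H H H H
H H * H
H H H H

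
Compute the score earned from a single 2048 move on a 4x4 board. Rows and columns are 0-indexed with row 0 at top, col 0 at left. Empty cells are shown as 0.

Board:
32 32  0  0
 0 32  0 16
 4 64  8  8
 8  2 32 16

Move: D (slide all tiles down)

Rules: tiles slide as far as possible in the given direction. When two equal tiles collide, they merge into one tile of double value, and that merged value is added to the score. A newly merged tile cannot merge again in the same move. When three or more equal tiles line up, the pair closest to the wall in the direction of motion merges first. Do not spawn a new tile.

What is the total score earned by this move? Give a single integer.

Slide down:
col 0: [32, 0, 4, 8] -> [0, 32, 4, 8]  score +0 (running 0)
col 1: [32, 32, 64, 2] -> [0, 64, 64, 2]  score +64 (running 64)
col 2: [0, 0, 8, 32] -> [0, 0, 8, 32]  score +0 (running 64)
col 3: [0, 16, 8, 16] -> [0, 16, 8, 16]  score +0 (running 64)
Board after move:
 0  0  0  0
32 64  0 16
 4 64  8  8
 8  2 32 16

Answer: 64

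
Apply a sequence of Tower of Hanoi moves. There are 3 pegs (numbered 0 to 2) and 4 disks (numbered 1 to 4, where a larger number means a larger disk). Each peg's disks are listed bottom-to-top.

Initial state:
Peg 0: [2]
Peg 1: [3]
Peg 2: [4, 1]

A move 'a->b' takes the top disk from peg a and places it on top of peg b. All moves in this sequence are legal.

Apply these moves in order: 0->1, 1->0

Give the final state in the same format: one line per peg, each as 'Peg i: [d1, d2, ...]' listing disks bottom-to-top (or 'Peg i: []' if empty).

After move 1 (0->1):
Peg 0: []
Peg 1: [3, 2]
Peg 2: [4, 1]

After move 2 (1->0):
Peg 0: [2]
Peg 1: [3]
Peg 2: [4, 1]

Answer: Peg 0: [2]
Peg 1: [3]
Peg 2: [4, 1]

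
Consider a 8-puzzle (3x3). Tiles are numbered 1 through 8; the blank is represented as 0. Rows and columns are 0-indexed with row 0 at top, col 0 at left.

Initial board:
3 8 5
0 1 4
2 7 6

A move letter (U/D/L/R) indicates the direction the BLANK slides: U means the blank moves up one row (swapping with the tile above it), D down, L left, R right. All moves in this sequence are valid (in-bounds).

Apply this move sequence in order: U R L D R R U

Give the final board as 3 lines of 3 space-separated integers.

Answer: 3 8 0
1 4 5
2 7 6

Derivation:
After move 1 (U):
0 8 5
3 1 4
2 7 6

After move 2 (R):
8 0 5
3 1 4
2 7 6

After move 3 (L):
0 8 5
3 1 4
2 7 6

After move 4 (D):
3 8 5
0 1 4
2 7 6

After move 5 (R):
3 8 5
1 0 4
2 7 6

After move 6 (R):
3 8 5
1 4 0
2 7 6

After move 7 (U):
3 8 0
1 4 5
2 7 6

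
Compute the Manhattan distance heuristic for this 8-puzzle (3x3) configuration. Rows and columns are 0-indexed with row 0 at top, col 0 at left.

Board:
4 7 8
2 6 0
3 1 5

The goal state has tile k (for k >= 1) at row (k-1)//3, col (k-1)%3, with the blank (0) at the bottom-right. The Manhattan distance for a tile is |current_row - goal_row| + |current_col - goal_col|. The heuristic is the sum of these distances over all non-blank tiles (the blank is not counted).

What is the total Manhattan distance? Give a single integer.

Tile 4: (0,0)->(1,0) = 1
Tile 7: (0,1)->(2,0) = 3
Tile 8: (0,2)->(2,1) = 3
Tile 2: (1,0)->(0,1) = 2
Tile 6: (1,1)->(1,2) = 1
Tile 3: (2,0)->(0,2) = 4
Tile 1: (2,1)->(0,0) = 3
Tile 5: (2,2)->(1,1) = 2
Sum: 1 + 3 + 3 + 2 + 1 + 4 + 3 + 2 = 19

Answer: 19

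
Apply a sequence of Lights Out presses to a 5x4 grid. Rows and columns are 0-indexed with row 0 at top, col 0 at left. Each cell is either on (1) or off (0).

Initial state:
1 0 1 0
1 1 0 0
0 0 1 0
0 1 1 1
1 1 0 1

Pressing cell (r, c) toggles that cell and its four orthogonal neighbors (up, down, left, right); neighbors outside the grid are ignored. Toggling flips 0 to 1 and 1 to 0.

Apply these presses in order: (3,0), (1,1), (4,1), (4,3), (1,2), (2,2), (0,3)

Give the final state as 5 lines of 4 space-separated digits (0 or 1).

Answer: 1 1 1 1
0 1 1 0
1 0 1 1
1 1 0 0
1 0 0 0

Derivation:
After press 1 at (3,0):
1 0 1 0
1 1 0 0
1 0 1 0
1 0 1 1
0 1 0 1

After press 2 at (1,1):
1 1 1 0
0 0 1 0
1 1 1 0
1 0 1 1
0 1 0 1

After press 3 at (4,1):
1 1 1 0
0 0 1 0
1 1 1 0
1 1 1 1
1 0 1 1

After press 4 at (4,3):
1 1 1 0
0 0 1 0
1 1 1 0
1 1 1 0
1 0 0 0

After press 5 at (1,2):
1 1 0 0
0 1 0 1
1 1 0 0
1 1 1 0
1 0 0 0

After press 6 at (2,2):
1 1 0 0
0 1 1 1
1 0 1 1
1 1 0 0
1 0 0 0

After press 7 at (0,3):
1 1 1 1
0 1 1 0
1 0 1 1
1 1 0 0
1 0 0 0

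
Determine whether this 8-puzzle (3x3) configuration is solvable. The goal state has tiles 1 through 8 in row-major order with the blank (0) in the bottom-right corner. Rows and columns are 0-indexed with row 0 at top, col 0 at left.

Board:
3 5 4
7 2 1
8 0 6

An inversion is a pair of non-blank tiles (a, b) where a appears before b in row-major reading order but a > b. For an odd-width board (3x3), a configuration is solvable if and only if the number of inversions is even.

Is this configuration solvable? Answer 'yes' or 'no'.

Inversions (pairs i<j in row-major order where tile[i] > tile[j] > 0): 12
12 is even, so the puzzle is solvable.

Answer: yes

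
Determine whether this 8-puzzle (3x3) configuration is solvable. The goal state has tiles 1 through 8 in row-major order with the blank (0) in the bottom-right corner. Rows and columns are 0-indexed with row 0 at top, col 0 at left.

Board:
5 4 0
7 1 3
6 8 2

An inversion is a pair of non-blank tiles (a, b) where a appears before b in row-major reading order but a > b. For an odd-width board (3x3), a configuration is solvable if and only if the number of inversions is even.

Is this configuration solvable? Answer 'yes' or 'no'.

Inversions (pairs i<j in row-major order where tile[i] > tile[j] > 0): 14
14 is even, so the puzzle is solvable.

Answer: yes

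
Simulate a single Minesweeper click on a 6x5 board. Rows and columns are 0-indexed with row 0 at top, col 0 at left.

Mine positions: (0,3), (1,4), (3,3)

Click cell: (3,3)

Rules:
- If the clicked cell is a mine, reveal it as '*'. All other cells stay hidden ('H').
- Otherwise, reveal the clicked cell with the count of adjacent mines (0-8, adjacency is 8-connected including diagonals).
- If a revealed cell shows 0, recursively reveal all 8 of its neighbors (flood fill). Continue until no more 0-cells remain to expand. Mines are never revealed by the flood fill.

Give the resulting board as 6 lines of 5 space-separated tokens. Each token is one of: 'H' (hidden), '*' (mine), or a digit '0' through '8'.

H H H H H
H H H H H
H H H H H
H H H * H
H H H H H
H H H H H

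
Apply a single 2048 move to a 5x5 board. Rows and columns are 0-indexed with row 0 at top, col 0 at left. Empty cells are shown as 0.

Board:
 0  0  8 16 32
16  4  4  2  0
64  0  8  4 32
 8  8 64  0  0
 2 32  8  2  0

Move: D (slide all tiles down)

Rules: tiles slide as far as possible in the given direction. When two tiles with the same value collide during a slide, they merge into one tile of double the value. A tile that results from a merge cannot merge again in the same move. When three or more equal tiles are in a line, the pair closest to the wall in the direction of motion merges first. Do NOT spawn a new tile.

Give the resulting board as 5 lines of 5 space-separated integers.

Answer:  0  0  8  0  0
16  0  4 16  0
64  4  8  2  0
 8  8 64  4  0
 2 32  8  2 64

Derivation:
Slide down:
col 0: [0, 16, 64, 8, 2] -> [0, 16, 64, 8, 2]
col 1: [0, 4, 0, 8, 32] -> [0, 0, 4, 8, 32]
col 2: [8, 4, 8, 64, 8] -> [8, 4, 8, 64, 8]
col 3: [16, 2, 4, 0, 2] -> [0, 16, 2, 4, 2]
col 4: [32, 0, 32, 0, 0] -> [0, 0, 0, 0, 64]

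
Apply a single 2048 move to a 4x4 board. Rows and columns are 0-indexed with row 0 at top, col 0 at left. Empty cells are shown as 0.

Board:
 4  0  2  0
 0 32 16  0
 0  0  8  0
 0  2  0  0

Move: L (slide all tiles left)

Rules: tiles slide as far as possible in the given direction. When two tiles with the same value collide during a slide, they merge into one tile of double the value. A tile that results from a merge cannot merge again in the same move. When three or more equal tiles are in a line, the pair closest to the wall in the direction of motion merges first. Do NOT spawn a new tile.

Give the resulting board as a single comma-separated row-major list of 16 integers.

Slide left:
row 0: [4, 0, 2, 0] -> [4, 2, 0, 0]
row 1: [0, 32, 16, 0] -> [32, 16, 0, 0]
row 2: [0, 0, 8, 0] -> [8, 0, 0, 0]
row 3: [0, 2, 0, 0] -> [2, 0, 0, 0]

Answer: 4, 2, 0, 0, 32, 16, 0, 0, 8, 0, 0, 0, 2, 0, 0, 0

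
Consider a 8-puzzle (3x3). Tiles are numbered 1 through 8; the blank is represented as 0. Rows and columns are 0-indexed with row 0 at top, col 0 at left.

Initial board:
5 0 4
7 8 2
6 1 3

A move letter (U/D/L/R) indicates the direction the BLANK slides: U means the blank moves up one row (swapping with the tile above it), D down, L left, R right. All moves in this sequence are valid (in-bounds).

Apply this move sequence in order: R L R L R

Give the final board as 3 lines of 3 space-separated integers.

Answer: 5 4 0
7 8 2
6 1 3

Derivation:
After move 1 (R):
5 4 0
7 8 2
6 1 3

After move 2 (L):
5 0 4
7 8 2
6 1 3

After move 3 (R):
5 4 0
7 8 2
6 1 3

After move 4 (L):
5 0 4
7 8 2
6 1 3

After move 5 (R):
5 4 0
7 8 2
6 1 3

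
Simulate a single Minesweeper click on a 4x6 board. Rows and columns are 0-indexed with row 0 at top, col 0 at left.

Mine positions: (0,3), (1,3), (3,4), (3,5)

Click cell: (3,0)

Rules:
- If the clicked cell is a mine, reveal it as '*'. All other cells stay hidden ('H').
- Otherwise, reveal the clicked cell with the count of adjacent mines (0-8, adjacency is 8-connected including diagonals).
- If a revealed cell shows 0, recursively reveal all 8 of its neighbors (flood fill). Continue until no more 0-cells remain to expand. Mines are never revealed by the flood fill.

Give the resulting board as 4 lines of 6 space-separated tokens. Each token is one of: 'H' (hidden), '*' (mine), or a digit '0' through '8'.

0 0 2 H H H
0 0 2 H H H
0 0 1 2 H H
0 0 0 1 H H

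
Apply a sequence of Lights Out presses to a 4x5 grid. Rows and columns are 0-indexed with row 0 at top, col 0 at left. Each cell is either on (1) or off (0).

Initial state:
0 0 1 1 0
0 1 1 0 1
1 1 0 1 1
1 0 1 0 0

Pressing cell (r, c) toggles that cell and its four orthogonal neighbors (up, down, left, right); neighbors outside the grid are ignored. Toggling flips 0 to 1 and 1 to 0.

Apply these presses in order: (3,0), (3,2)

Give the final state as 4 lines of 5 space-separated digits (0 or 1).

After press 1 at (3,0):
0 0 1 1 0
0 1 1 0 1
0 1 0 1 1
0 1 1 0 0

After press 2 at (3,2):
0 0 1 1 0
0 1 1 0 1
0 1 1 1 1
0 0 0 1 0

Answer: 0 0 1 1 0
0 1 1 0 1
0 1 1 1 1
0 0 0 1 0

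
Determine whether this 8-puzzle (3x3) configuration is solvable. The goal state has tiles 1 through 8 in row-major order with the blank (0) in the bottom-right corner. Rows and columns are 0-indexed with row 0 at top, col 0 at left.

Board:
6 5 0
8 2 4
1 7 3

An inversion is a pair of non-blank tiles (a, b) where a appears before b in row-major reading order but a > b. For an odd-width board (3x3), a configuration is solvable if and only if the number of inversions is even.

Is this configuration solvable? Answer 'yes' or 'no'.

Inversions (pairs i<j in row-major order where tile[i] > tile[j] > 0): 18
18 is even, so the puzzle is solvable.

Answer: yes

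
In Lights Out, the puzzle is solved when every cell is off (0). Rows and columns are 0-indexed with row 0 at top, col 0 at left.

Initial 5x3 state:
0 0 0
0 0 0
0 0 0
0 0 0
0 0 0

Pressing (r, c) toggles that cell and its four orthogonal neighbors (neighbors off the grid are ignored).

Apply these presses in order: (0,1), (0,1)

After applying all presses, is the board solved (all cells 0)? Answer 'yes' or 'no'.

Answer: yes

Derivation:
After press 1 at (0,1):
1 1 1
0 1 0
0 0 0
0 0 0
0 0 0

After press 2 at (0,1):
0 0 0
0 0 0
0 0 0
0 0 0
0 0 0

Lights still on: 0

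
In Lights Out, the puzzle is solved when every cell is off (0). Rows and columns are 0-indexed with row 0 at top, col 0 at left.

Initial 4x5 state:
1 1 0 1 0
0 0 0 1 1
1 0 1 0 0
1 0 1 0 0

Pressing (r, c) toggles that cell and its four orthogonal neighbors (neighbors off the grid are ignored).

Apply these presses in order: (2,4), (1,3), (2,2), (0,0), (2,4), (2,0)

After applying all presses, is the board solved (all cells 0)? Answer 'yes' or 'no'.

After press 1 at (2,4):
1 1 0 1 0
0 0 0 1 0
1 0 1 1 1
1 0 1 0 1

After press 2 at (1,3):
1 1 0 0 0
0 0 1 0 1
1 0 1 0 1
1 0 1 0 1

After press 3 at (2,2):
1 1 0 0 0
0 0 0 0 1
1 1 0 1 1
1 0 0 0 1

After press 4 at (0,0):
0 0 0 0 0
1 0 0 0 1
1 1 0 1 1
1 0 0 0 1

After press 5 at (2,4):
0 0 0 0 0
1 0 0 0 0
1 1 0 0 0
1 0 0 0 0

After press 6 at (2,0):
0 0 0 0 0
0 0 0 0 0
0 0 0 0 0
0 0 0 0 0

Lights still on: 0

Answer: yes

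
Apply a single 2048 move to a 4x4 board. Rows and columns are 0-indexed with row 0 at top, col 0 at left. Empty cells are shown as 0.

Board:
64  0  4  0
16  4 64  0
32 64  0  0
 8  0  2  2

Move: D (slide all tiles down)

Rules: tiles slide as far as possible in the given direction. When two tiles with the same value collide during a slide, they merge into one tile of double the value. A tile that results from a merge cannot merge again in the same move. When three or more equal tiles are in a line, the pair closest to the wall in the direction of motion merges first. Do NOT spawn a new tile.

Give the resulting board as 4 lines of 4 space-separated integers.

Slide down:
col 0: [64, 16, 32, 8] -> [64, 16, 32, 8]
col 1: [0, 4, 64, 0] -> [0, 0, 4, 64]
col 2: [4, 64, 0, 2] -> [0, 4, 64, 2]
col 3: [0, 0, 0, 2] -> [0, 0, 0, 2]

Answer: 64  0  0  0
16  0  4  0
32  4 64  0
 8 64  2  2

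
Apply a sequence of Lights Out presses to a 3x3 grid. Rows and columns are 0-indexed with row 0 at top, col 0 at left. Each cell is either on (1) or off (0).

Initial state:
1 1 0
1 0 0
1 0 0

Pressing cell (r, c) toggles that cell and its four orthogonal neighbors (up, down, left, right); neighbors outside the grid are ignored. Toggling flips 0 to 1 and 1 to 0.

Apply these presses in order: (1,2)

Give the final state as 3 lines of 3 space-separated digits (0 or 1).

Answer: 1 1 1
1 1 1
1 0 1

Derivation:
After press 1 at (1,2):
1 1 1
1 1 1
1 0 1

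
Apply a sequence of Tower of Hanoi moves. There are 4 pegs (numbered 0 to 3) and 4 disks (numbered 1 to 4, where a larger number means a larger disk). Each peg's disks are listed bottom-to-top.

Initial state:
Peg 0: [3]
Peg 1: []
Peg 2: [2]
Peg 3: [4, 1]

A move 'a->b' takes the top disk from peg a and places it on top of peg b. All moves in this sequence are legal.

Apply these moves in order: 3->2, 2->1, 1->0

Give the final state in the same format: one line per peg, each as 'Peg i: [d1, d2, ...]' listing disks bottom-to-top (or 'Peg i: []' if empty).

Answer: Peg 0: [3, 1]
Peg 1: []
Peg 2: [2]
Peg 3: [4]

Derivation:
After move 1 (3->2):
Peg 0: [3]
Peg 1: []
Peg 2: [2, 1]
Peg 3: [4]

After move 2 (2->1):
Peg 0: [3]
Peg 1: [1]
Peg 2: [2]
Peg 3: [4]

After move 3 (1->0):
Peg 0: [3, 1]
Peg 1: []
Peg 2: [2]
Peg 3: [4]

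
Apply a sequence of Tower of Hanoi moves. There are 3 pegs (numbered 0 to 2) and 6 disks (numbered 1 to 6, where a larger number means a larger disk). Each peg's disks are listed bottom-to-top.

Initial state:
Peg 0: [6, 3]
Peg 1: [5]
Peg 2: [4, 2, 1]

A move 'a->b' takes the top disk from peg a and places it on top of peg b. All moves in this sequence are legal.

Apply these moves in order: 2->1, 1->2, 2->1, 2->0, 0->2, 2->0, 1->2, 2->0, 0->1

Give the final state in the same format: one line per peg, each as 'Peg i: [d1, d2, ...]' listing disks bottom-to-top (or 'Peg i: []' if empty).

After move 1 (2->1):
Peg 0: [6, 3]
Peg 1: [5, 1]
Peg 2: [4, 2]

After move 2 (1->2):
Peg 0: [6, 3]
Peg 1: [5]
Peg 2: [4, 2, 1]

After move 3 (2->1):
Peg 0: [6, 3]
Peg 1: [5, 1]
Peg 2: [4, 2]

After move 4 (2->0):
Peg 0: [6, 3, 2]
Peg 1: [5, 1]
Peg 2: [4]

After move 5 (0->2):
Peg 0: [6, 3]
Peg 1: [5, 1]
Peg 2: [4, 2]

After move 6 (2->0):
Peg 0: [6, 3, 2]
Peg 1: [5, 1]
Peg 2: [4]

After move 7 (1->2):
Peg 0: [6, 3, 2]
Peg 1: [5]
Peg 2: [4, 1]

After move 8 (2->0):
Peg 0: [6, 3, 2, 1]
Peg 1: [5]
Peg 2: [4]

After move 9 (0->1):
Peg 0: [6, 3, 2]
Peg 1: [5, 1]
Peg 2: [4]

Answer: Peg 0: [6, 3, 2]
Peg 1: [5, 1]
Peg 2: [4]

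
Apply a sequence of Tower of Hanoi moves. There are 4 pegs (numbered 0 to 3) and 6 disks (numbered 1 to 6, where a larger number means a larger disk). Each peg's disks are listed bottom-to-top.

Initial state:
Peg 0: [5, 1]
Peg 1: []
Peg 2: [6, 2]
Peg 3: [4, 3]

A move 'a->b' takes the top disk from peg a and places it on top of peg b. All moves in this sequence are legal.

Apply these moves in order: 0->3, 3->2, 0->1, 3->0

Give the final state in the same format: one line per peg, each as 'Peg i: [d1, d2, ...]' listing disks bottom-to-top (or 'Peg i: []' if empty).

Answer: Peg 0: [3]
Peg 1: [5]
Peg 2: [6, 2, 1]
Peg 3: [4]

Derivation:
After move 1 (0->3):
Peg 0: [5]
Peg 1: []
Peg 2: [6, 2]
Peg 3: [4, 3, 1]

After move 2 (3->2):
Peg 0: [5]
Peg 1: []
Peg 2: [6, 2, 1]
Peg 3: [4, 3]

After move 3 (0->1):
Peg 0: []
Peg 1: [5]
Peg 2: [6, 2, 1]
Peg 3: [4, 3]

After move 4 (3->0):
Peg 0: [3]
Peg 1: [5]
Peg 2: [6, 2, 1]
Peg 3: [4]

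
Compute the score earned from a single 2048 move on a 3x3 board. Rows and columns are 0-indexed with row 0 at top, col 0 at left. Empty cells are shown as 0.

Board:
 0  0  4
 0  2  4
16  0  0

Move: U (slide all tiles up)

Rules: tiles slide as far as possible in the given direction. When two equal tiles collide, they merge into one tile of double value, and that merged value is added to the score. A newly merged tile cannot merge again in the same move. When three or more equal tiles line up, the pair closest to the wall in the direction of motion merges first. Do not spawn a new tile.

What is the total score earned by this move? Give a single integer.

Slide up:
col 0: [0, 0, 16] -> [16, 0, 0]  score +0 (running 0)
col 1: [0, 2, 0] -> [2, 0, 0]  score +0 (running 0)
col 2: [4, 4, 0] -> [8, 0, 0]  score +8 (running 8)
Board after move:
16  2  8
 0  0  0
 0  0  0

Answer: 8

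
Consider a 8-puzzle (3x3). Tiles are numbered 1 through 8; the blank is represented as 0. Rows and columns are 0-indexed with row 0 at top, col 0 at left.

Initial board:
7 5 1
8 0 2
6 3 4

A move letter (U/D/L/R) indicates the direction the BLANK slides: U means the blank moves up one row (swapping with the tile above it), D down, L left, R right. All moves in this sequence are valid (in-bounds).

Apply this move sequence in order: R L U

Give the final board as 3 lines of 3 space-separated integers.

Answer: 7 0 1
8 5 2
6 3 4

Derivation:
After move 1 (R):
7 5 1
8 2 0
6 3 4

After move 2 (L):
7 5 1
8 0 2
6 3 4

After move 3 (U):
7 0 1
8 5 2
6 3 4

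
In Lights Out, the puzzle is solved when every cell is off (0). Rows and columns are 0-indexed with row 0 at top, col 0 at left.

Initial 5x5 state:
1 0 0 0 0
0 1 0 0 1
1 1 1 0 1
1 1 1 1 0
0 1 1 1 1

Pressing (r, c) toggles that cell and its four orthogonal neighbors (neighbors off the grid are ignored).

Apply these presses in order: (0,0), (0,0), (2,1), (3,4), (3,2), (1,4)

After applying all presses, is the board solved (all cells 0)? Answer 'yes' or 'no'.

Answer: no

Derivation:
After press 1 at (0,0):
0 1 0 0 0
1 1 0 0 1
1 1 1 0 1
1 1 1 1 0
0 1 1 1 1

After press 2 at (0,0):
1 0 0 0 0
0 1 0 0 1
1 1 1 0 1
1 1 1 1 0
0 1 1 1 1

After press 3 at (2,1):
1 0 0 0 0
0 0 0 0 1
0 0 0 0 1
1 0 1 1 0
0 1 1 1 1

After press 4 at (3,4):
1 0 0 0 0
0 0 0 0 1
0 0 0 0 0
1 0 1 0 1
0 1 1 1 0

After press 5 at (3,2):
1 0 0 0 0
0 0 0 0 1
0 0 1 0 0
1 1 0 1 1
0 1 0 1 0

After press 6 at (1,4):
1 0 0 0 1
0 0 0 1 0
0 0 1 0 1
1 1 0 1 1
0 1 0 1 0

Lights still on: 11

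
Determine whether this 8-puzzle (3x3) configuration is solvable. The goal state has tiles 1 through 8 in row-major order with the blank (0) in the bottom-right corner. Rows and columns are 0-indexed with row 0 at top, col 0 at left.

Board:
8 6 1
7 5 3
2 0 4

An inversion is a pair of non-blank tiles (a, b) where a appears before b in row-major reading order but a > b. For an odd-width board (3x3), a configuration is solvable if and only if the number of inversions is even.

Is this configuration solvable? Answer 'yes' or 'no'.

Answer: yes

Derivation:
Inversions (pairs i<j in row-major order where tile[i] > tile[j] > 0): 20
20 is even, so the puzzle is solvable.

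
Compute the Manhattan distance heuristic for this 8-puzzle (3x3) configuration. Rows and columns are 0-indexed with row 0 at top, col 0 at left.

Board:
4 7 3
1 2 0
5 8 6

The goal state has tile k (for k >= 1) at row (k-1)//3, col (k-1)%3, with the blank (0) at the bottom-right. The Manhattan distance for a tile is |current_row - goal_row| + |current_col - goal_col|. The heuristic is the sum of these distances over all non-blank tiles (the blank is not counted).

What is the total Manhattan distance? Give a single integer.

Answer: 9

Derivation:
Tile 4: at (0,0), goal (1,0), distance |0-1|+|0-0| = 1
Tile 7: at (0,1), goal (2,0), distance |0-2|+|1-0| = 3
Tile 3: at (0,2), goal (0,2), distance |0-0|+|2-2| = 0
Tile 1: at (1,0), goal (0,0), distance |1-0|+|0-0| = 1
Tile 2: at (1,1), goal (0,1), distance |1-0|+|1-1| = 1
Tile 5: at (2,0), goal (1,1), distance |2-1|+|0-1| = 2
Tile 8: at (2,1), goal (2,1), distance |2-2|+|1-1| = 0
Tile 6: at (2,2), goal (1,2), distance |2-1|+|2-2| = 1
Sum: 1 + 3 + 0 + 1 + 1 + 2 + 0 + 1 = 9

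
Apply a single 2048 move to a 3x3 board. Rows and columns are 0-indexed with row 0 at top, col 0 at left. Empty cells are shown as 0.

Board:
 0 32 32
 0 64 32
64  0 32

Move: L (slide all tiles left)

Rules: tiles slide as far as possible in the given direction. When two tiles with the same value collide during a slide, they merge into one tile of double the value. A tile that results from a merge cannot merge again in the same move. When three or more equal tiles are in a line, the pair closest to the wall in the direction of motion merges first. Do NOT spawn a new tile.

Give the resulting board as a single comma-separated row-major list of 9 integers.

Slide left:
row 0: [0, 32, 32] -> [64, 0, 0]
row 1: [0, 64, 32] -> [64, 32, 0]
row 2: [64, 0, 32] -> [64, 32, 0]

Answer: 64, 0, 0, 64, 32, 0, 64, 32, 0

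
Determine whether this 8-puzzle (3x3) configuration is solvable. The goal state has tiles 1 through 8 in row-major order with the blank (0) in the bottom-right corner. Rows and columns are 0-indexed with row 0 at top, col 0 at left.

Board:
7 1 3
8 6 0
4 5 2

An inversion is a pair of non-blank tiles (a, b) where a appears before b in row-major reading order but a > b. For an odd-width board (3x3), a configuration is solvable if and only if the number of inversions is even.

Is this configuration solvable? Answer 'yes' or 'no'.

Inversions (pairs i<j in row-major order where tile[i] > tile[j] > 0): 16
16 is even, so the puzzle is solvable.

Answer: yes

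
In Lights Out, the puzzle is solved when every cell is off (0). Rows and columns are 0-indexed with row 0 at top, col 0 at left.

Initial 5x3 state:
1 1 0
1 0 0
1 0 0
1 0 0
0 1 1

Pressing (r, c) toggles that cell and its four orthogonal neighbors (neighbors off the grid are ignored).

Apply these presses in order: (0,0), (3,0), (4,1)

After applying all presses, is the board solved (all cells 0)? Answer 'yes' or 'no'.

Answer: yes

Derivation:
After press 1 at (0,0):
0 0 0
0 0 0
1 0 0
1 0 0
0 1 1

After press 2 at (3,0):
0 0 0
0 0 0
0 0 0
0 1 0
1 1 1

After press 3 at (4,1):
0 0 0
0 0 0
0 0 0
0 0 0
0 0 0

Lights still on: 0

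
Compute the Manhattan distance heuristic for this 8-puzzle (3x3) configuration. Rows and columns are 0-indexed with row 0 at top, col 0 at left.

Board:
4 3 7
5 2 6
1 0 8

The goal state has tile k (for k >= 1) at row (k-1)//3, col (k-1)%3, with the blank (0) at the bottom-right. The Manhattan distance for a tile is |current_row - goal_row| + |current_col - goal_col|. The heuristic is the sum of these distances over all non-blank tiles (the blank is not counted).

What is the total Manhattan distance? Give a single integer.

Answer: 11

Derivation:
Tile 4: (0,0)->(1,0) = 1
Tile 3: (0,1)->(0,2) = 1
Tile 7: (0,2)->(2,0) = 4
Tile 5: (1,0)->(1,1) = 1
Tile 2: (1,1)->(0,1) = 1
Tile 6: (1,2)->(1,2) = 0
Tile 1: (2,0)->(0,0) = 2
Tile 8: (2,2)->(2,1) = 1
Sum: 1 + 1 + 4 + 1 + 1 + 0 + 2 + 1 = 11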